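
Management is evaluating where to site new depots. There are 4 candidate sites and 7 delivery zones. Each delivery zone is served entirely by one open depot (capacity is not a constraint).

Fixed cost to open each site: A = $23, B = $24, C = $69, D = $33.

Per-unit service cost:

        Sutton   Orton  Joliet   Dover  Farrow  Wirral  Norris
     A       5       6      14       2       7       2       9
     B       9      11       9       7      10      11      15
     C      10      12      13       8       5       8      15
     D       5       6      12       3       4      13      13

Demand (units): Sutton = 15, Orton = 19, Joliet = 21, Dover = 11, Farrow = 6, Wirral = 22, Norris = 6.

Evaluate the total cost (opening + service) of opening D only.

Total cost: 895

Each delivery zone is assigned to its cheapest site among the open ones.
{D}: Sutton→D 5·15=75, Orton→D 6·19=114, Joliet→D 12·21=252, Dover→D 3·11=33, Farrow→D 4·6=24, Wirral→D 13·22=286, Norris→D 13·6=78. Service 862; fixed 33; total 895.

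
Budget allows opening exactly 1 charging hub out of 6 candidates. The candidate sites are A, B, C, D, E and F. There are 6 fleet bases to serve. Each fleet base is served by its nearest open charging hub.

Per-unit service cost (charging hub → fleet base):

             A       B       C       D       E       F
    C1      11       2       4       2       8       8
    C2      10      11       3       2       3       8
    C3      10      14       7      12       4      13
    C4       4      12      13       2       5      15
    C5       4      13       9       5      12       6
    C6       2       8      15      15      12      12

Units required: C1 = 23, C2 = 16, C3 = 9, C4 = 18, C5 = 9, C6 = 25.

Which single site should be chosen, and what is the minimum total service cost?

With exactly 1 open, each fleet base uses its cheapest among the chosen.
{D}: C1→D 2·23=46, C2→D 2·16=32, C3→D 12·9=108, C4→D 2·18=36, C5→D 5·9=45, C6→D 15·25=375. Service cost 642.
{A}: service cost 661
{E}: service cost 766
Among all 6 size-1 choices, {D} is lowest.

Choose D only; total service cost 642.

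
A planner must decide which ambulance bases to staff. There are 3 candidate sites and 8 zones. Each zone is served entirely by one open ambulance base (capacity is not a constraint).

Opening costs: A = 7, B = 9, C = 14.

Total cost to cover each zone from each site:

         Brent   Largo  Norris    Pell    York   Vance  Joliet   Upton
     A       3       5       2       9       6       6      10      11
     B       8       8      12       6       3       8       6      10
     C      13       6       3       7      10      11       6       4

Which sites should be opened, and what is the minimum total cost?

For any fixed open set, each zone goes to its cheapest open site; total = fixed + service.
{A, B}: Brent→A 3, Largo→A 5, Norris→A 2, Pell→B 6, York→B 3, Vance→A 6, Joliet→B 6, Upton→B 10. Service 41; fixed 16; total 57.
{A}: service 52 + fixed 7 = 59
{A, C}: Brent→A 3, Largo→A 5, Norris→A 2, Pell→C 7, York→A 6, Vance→A 6, Joliet→C 6, Upton→C 4. Service 39; fixed 21; total 60.
{A, B, C}: Brent→A 3, Largo→A 5, Norris→A 2, Pell→B 6, York→B 3, Vance→A 6, Joliet→B 6, Upton→C 4. Service 35; fixed 30; total 65.
No other subset beats 57.

Open A and B; minimum total cost 57.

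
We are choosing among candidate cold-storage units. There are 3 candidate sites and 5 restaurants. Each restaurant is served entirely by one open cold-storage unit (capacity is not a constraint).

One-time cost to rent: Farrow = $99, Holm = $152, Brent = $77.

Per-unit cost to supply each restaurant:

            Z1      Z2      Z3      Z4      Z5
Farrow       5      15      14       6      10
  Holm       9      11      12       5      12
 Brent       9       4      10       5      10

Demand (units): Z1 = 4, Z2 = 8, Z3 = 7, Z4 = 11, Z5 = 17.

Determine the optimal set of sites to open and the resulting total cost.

For any fixed open set, each restaurant goes to its cheapest open site; total = fixed + service.
{Brent}: Z1→Brent 9·4=36, Z2→Brent 4·8=32, Z3→Brent 10·7=70, Z4→Brent 5·11=55, Z5→Brent 10·17=170. Service 363; fixed 77; total 440.
{Farrow, Brent}: Z1→Farrow 5·4=20, Z2→Brent 4·8=32, Z3→Brent 10·7=70, Z4→Brent 5·11=55, Z5→Farrow 10·17=170. Service 347; fixed 176; total 523.
{Farrow}: service 474 + fixed 99 = 573
{Farrow, Holm, Brent}: service 347 + fixed 328 = 675
No other subset beats 440.

Open Brent only; minimum total cost 440.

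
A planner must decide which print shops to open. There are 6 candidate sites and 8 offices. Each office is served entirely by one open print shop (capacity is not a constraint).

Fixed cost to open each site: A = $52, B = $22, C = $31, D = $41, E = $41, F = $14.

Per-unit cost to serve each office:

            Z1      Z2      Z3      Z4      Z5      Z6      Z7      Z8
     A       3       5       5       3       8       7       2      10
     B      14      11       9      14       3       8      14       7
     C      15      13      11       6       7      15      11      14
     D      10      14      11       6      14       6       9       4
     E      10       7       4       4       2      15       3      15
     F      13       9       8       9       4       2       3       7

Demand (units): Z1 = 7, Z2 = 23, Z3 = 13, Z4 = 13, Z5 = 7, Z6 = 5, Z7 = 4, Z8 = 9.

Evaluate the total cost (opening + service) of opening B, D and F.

Each office is assigned to its cheapest site among the open ones.
{B, D, F}: Z1→D 10·7=70, Z2→F 9·23=207, Z3→F 8·13=104, Z4→D 6·13=78, Z5→B 3·7=21, Z6→F 2·5=10, Z7→F 3·4=12, Z8→D 4·9=36. Service 538; fixed 77; total 615.

Total cost: 615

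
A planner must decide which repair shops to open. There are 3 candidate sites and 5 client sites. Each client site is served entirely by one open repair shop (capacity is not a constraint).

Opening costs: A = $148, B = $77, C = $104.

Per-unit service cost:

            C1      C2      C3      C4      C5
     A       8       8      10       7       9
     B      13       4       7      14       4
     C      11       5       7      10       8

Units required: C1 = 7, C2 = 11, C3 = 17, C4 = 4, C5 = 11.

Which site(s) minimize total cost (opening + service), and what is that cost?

For any fixed open set, each client site goes to its cheapest open site; total = fixed + service.
{B}: C1→B 13·7=91, C2→B 4·11=44, C3→B 7·17=119, C4→B 14·4=56, C5→B 4·11=44. Service 354; fixed 77; total 431.
{C}: service 379 + fixed 104 = 483
{B, C}: service 324 + fixed 181 = 505
{A, B, C}: service 291 + fixed 329 = 620
(All 7 nonempty subsets were checked; B only is lowest.)

Open B only; minimum total cost 431.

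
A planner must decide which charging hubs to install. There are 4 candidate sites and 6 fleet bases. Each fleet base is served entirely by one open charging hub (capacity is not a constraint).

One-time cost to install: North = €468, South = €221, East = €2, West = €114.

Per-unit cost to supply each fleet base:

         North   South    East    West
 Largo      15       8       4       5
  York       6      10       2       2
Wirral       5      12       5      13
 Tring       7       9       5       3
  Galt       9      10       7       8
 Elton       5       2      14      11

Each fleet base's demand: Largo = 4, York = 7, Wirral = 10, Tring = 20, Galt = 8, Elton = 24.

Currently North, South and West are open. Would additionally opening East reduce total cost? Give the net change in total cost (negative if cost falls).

Current service cost with {North, South, West}: 256.
Adding East: each fleet base re-picks its cheapest; new service cost 244, saving 12.
Extra fixed cost: 2. Net change = 2 − 12 = -10.
(Totals: 1059 → 1049.)

Yes — net change −10 (cost falls by 10).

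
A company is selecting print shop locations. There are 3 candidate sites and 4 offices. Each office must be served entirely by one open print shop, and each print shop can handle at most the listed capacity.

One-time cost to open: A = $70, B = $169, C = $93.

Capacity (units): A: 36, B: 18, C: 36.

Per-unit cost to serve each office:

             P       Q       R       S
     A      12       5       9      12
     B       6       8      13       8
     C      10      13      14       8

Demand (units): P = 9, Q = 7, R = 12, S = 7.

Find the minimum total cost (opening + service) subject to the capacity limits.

Minimum total cost: 405

Open {A}: P→A 12·9=108, Q→A 5·7=35, R→A 9·12=108, S→A 12·7=84.
Loads: A carries 35/36. Service 335; fixed 70; total 405.
Next best feasible plan costs 452.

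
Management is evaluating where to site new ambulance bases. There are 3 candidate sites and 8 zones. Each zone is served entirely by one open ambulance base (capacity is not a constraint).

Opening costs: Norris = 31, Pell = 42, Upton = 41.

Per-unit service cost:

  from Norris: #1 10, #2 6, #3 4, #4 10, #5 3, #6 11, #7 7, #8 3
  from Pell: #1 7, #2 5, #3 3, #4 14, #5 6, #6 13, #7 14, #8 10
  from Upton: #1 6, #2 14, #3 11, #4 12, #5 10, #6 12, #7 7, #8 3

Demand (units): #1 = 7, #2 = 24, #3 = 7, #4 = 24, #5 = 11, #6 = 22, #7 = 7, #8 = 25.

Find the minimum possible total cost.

For any fixed open set, each zone goes to its cheapest open site; total = fixed + service.
{Norris, Pell}: #1→Pell 7·7=49, #2→Pell 5·24=120, #3→Pell 3·7=21, #4→Norris 10·24=240, #5→Norris 3·11=33, #6→Norris 11·22=242, #7→Norris 7·7=49, #8→Norris 3·25=75. Service 829; fixed 73; total 902.
{Norris}: #1→Norris 10·7=70, #2→Norris 6·24=144, #3→Norris 4·7=28, #4→Norris 10·24=240, #5→Norris 3·11=33, #6→Norris 11·22=242, #7→Norris 7·7=49, #8→Norris 3·25=75. Service 881; fixed 31; total 912.
{Norris, Upton}: service 853 + fixed 72 = 925
{Norris, Pell, Upton}: #1→Upton 6·7=42, #2→Pell 5·24=120, #3→Pell 3·7=21, #4→Norris 10·24=240, #5→Norris 3·11=33, #6→Norris 11·22=242, #7→Norris 7·7=49, #8→Norris 3·25=75. Service 822; fixed 114; total 936.
(All 7 nonempty subsets were checked; Norris and Pell is lowest.)

Minimum total cost: 902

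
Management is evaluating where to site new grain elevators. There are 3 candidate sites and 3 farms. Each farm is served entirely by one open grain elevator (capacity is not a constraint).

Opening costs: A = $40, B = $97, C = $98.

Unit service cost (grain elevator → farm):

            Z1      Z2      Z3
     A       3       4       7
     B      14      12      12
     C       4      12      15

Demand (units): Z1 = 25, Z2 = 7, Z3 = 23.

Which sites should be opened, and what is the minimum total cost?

For any fixed open set, each farm goes to its cheapest open site; total = fixed + service.
{A}: Z1→A 3·25=75, Z2→A 4·7=28, Z3→A 7·23=161. Service 264; fixed 40; total 304.
{A, B}: service 264 + fixed 137 = 401
{A, C}: service 264 + fixed 138 = 402
{A, B, C}: service 264 + fixed 235 = 499
No other subset beats 304.

Open A only; minimum total cost 304.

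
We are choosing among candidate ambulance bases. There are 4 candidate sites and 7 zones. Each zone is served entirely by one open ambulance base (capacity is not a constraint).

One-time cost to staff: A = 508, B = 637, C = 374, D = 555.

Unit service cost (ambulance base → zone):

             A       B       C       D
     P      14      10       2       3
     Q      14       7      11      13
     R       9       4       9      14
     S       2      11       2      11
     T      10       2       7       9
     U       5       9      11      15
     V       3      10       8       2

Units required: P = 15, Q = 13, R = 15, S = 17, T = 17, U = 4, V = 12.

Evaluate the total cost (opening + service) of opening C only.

Each zone is assigned to its cheapest site among the open ones.
{C}: P→C 2·15=30, Q→C 11·13=143, R→C 9·15=135, S→C 2·17=34, T→C 7·17=119, U→C 11·4=44, V→C 8·12=96. Service 601; fixed 374; total 975.

Total cost: 975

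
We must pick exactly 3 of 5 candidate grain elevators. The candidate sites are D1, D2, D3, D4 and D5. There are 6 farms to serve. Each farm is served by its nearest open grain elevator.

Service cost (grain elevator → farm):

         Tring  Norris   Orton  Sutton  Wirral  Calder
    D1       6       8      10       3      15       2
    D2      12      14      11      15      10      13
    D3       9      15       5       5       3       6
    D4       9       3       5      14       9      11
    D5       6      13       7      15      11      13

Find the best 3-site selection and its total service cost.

Choose D1, D3 and D4; total service cost 22.

With exactly 3 open, each farm uses its cheapest among the chosen.
{D1, D3, D4}: Tring→D1 6, Norris→D4 3, Orton→D3 5, Sutton→D1 3, Wirral→D3 3, Calder→D1 2. Service cost 22.
{D1, D2, D3}: service cost 27
{D1, D3, D5}: service cost 27
Among all 10 size-3 choices, {D1, D3, D4} is lowest.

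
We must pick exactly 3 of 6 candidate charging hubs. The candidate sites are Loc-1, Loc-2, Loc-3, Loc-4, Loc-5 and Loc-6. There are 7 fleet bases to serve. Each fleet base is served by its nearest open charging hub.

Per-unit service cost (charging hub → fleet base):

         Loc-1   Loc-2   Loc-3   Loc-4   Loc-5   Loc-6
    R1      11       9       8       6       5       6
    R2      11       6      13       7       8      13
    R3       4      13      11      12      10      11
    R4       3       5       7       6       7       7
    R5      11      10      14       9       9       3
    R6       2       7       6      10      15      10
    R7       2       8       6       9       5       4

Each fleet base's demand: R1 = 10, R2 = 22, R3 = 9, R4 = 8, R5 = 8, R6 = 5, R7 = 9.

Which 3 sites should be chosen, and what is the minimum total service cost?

Choose Loc-1, Loc-2 and Loc-6; total service cost 304.

With exactly 3 open, each fleet base uses its cheapest among the chosen.
{Loc-1, Loc-2, Loc-6}: R1→Loc-6 6·10=60, R2→Loc-2 6·22=132, R3→Loc-1 4·9=36, R4→Loc-1 3·8=24, R5→Loc-6 3·8=24, R6→Loc-1 2·5=10, R7→Loc-1 2·9=18. Service cost 304.
{Loc-1, Loc-4, Loc-6}: service cost 326
{Loc-1, Loc-5, Loc-6}: service cost 338
Among all 20 size-3 choices, {Loc-1, Loc-2, Loc-6} is lowest.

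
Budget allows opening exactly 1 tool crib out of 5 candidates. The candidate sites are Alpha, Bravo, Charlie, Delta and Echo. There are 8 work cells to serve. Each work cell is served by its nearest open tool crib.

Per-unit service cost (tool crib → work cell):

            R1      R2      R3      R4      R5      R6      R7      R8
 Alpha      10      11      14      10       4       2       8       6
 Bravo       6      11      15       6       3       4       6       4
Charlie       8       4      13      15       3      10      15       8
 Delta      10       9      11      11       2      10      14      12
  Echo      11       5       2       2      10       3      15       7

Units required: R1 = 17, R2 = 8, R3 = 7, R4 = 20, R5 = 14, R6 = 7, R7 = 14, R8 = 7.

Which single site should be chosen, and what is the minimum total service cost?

With exactly 1 open, each work cell uses its cheapest among the chosen.
{Bravo}: R1→Bravo 6·17=102, R2→Bravo 11·8=88, R3→Bravo 15·7=105, R4→Bravo 6·20=120, R5→Bravo 3·14=42, R6→Bravo 4·7=28, R7→Bravo 6·14=84, R8→Bravo 4·7=28. Service cost 597.
{Echo}: service cost 701
{Alpha}: service cost 780
Among all 5 size-1 choices, {Bravo} is lowest.

Choose Bravo only; total service cost 597.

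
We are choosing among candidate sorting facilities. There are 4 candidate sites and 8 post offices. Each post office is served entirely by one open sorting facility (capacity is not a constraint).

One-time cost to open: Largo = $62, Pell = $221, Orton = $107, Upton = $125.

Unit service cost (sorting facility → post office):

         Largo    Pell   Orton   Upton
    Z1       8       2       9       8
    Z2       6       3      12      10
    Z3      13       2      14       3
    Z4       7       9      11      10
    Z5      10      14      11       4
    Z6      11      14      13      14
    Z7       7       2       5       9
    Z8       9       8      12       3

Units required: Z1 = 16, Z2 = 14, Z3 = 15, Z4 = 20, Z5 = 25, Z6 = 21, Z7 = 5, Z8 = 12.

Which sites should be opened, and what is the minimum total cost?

Open Largo and Upton; minimum total cost 986.

For any fixed open set, each post office goes to its cheapest open site; total = fixed + service.
{Largo, Upton}: Z1→Largo 8·16=128, Z2→Largo 6·14=84, Z3→Upton 3·15=45, Z4→Largo 7·20=140, Z5→Upton 4·25=100, Z6→Largo 11·21=231, Z7→Largo 7·5=35, Z8→Upton 3·12=36. Service 799; fixed 187; total 986.
{Largo, Pell, Upton}: service 621 + fixed 408 = 1029
{Pell, Upton}: service 724 + fixed 346 = 1070
{Largo, Pell, Orton, Upton}: Z1→Pell 2·16=32, Z2→Pell 3·14=42, Z3→Pell 2·15=30, Z4→Largo 7·20=140, Z5→Upton 4·25=100, Z6→Largo 11·21=231, Z7→Pell 2·5=10, Z8→Upton 3·12=36. Service 621; fixed 515; total 1136.
(All 15 nonempty subsets were checked; Largo and Upton is lowest.)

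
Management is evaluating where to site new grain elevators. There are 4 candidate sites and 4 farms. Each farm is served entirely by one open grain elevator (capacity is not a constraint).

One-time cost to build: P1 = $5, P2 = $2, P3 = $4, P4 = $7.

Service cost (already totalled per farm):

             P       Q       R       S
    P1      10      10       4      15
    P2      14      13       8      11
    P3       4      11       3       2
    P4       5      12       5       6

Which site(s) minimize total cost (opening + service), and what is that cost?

Open P3 only; minimum total cost 24.

For any fixed open set, each farm goes to its cheapest open site; total = fixed + service.
{P3}: P→P3 4, Q→P3 11, R→P3 3, S→P3 2. Service 20; fixed 4; total 24.
{P2, P3}: P→P3 4, Q→P3 11, R→P3 3, S→P3 2. Service 20; fixed 6; total 26.
{P1, P3}: service 19 + fixed 9 = 28
{P1, P2, P3, P4}: P→P3 4, Q→P1 10, R→P3 3, S→P3 2. Service 19; fixed 18; total 37.
(All 15 nonempty subsets were checked; P3 only is lowest.)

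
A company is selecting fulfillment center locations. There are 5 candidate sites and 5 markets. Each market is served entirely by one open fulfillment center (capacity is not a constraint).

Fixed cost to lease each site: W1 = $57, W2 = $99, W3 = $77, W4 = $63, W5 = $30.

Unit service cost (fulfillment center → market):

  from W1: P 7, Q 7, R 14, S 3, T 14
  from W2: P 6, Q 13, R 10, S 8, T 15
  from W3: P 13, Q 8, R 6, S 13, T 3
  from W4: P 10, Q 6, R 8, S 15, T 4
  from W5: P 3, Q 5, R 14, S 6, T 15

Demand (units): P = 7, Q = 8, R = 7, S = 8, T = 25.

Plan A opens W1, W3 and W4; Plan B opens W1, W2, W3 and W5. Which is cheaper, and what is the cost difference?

Plan A: {W1, W3, W4}: P→W1 7·7=49, Q→W4 6·8=48, R→W3 6·7=42, S→W1 3·8=24, T→W3 3·25=75. Service 238; fixed 197; total 435.
Plan B: {W1, W2, W3, W5}: P→W5 3·7=21, Q→W5 5·8=40, R→W3 6·7=42, S→W1 3·8=24, T→W3 3·25=75. Service 202; fixed 263; total 465.
Difference: |435 − 465| = 30.

Plan A is cheaper by 30.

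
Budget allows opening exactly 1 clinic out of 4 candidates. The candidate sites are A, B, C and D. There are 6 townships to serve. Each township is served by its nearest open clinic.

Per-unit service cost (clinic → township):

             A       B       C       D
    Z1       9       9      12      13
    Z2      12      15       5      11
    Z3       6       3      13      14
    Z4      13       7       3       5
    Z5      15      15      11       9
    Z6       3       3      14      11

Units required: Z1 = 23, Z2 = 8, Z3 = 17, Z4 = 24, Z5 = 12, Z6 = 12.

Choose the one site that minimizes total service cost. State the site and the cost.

Choose B only; total service cost 762.

With exactly 1 open, each township uses its cheapest among the chosen.
{B}: Z1→B 9·23=207, Z2→B 15·8=120, Z3→B 3·17=51, Z4→B 7·24=168, Z5→B 15·12=180, Z6→B 3·12=36. Service cost 762.
{C}: service cost 909
{A}: service cost 933
Among all 4 size-1 choices, {B} is lowest.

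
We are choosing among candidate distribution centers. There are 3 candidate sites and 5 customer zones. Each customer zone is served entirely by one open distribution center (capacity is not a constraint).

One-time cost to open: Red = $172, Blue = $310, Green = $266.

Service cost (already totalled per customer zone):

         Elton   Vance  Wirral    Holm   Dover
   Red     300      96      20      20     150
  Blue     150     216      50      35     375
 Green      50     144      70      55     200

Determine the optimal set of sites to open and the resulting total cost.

Open Red only; minimum total cost 758.

For any fixed open set, each customer zone goes to its cheapest open site; total = fixed + service.
{Red}: Elton→Red 300, Vance→Red 96, Wirral→Red 20, Holm→Red 20, Dover→Red 150. Service 586; fixed 172; total 758.
{Red, Green}: service 336 + fixed 438 = 774
{Green}: Elton→Green 50, Vance→Green 144, Wirral→Green 70, Holm→Green 55, Dover→Green 200. Service 519; fixed 266; total 785.
{Red, Blue, Green}: service 336 + fixed 748 = 1084
No other subset beats 758.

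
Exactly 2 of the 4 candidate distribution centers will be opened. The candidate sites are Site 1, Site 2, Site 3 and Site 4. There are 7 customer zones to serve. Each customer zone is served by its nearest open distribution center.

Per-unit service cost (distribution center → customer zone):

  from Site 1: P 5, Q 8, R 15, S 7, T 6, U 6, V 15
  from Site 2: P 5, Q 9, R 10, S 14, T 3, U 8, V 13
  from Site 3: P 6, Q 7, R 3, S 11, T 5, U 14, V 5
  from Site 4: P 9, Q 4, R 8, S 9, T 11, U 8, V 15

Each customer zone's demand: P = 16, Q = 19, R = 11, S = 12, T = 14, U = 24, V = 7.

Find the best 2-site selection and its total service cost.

Choose Site 1 and Site 3; total service cost 579.

With exactly 2 open, each customer zone uses its cheapest among the chosen.
{Site 1, Site 3}: P→Site 1 5·16=80, Q→Site 3 7·19=133, R→Site 3 3·11=33, S→Site 1 7·12=84, T→Site 3 5·14=70, U→Site 1 6·24=144, V→Site 3 5·7=35. Service cost 579.
{Site 3, Site 4}: service cost 610
{Site 2, Site 3}: service cost 647
Among all 6 size-2 choices, {Site 1, Site 3} is lowest.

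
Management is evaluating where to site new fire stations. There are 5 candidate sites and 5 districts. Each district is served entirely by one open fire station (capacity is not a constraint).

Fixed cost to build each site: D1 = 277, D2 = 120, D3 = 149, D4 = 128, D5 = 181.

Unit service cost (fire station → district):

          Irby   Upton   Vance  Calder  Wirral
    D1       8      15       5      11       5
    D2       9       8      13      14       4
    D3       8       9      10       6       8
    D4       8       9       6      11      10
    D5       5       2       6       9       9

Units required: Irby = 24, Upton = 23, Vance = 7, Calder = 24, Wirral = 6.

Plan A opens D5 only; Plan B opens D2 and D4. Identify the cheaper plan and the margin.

Plan A is cheaper by 295.

Plan A: {D5}: Irby→D5 5·24=120, Upton→D5 2·23=46, Vance→D5 6·7=42, Calder→D5 9·24=216, Wirral→D5 9·6=54. Service 478; fixed 181; total 659.
Plan B: {D2, D4}: Irby→D4 8·24=192, Upton→D2 8·23=184, Vance→D4 6·7=42, Calder→D4 11·24=264, Wirral→D2 4·6=24. Service 706; fixed 248; total 954.
Difference: |659 − 954| = 295.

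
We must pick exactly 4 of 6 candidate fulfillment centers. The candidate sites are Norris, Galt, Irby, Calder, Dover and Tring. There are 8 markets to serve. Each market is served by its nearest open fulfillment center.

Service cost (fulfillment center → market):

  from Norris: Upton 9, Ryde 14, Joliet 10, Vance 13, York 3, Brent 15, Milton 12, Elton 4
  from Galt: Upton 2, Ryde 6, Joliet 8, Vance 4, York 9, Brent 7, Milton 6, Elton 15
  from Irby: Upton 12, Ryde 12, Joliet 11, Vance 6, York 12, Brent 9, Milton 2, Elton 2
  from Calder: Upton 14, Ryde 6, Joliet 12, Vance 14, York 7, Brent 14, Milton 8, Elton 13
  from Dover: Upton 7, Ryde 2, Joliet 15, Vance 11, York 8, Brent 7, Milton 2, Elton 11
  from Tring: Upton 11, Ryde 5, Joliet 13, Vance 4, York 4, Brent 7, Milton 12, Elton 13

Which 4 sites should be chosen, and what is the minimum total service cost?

With exactly 4 open, each market uses its cheapest among the chosen.
{Norris, Galt, Irby, Dover}: Upton→Galt 2, Ryde→Dover 2, Joliet→Galt 8, Vance→Galt 4, York→Norris 3, Brent→Galt 7, Milton→Irby 2, Elton→Irby 2. Service cost 30.
{Galt, Irby, Dover, Tring}: service cost 31
{Norris, Galt, Calder, Dover}: service cost 32
Among all 15 size-4 choices, {Norris, Galt, Irby, Dover} is lowest.

Choose Norris, Galt, Irby and Dover; total service cost 30.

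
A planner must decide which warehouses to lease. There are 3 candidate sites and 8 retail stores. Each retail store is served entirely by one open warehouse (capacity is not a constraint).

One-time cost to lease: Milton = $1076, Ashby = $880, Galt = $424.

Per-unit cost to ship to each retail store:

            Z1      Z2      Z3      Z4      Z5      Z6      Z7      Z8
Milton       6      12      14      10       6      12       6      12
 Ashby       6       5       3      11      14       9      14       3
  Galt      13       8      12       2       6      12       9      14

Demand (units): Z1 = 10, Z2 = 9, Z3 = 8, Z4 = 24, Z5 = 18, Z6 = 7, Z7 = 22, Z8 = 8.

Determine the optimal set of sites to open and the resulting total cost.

Open Galt only; minimum total cost 1272.

For any fixed open set, each retail store goes to its cheapest open site; total = fixed + service.
{Galt}: Z1→Galt 13·10=130, Z2→Galt 8·9=72, Z3→Galt 12·8=96, Z4→Galt 2·24=48, Z5→Galt 6·18=108, Z6→Galt 12·7=84, Z7→Galt 9·22=198, Z8→Galt 14·8=112. Service 848; fixed 424; total 1272.
{Ashby, Galt}: service 570 + fixed 1304 = 1874
{Ashby}: Z1→Ashby 6·10=60, Z2→Ashby 5·9=45, Z3→Ashby 3·8=24, Z4→Ashby 11·24=264, Z5→Ashby 14·18=252, Z6→Ashby 9·7=63, Z7→Ashby 14·22=308, Z8→Ashby 3·8=24. Service 1040; fixed 880; total 1920.
{Milton, Ashby, Galt}: Z1→Milton 6·10=60, Z2→Ashby 5·9=45, Z3→Ashby 3·8=24, Z4→Galt 2·24=48, Z5→Milton 6·18=108, Z6→Ashby 9·7=63, Z7→Milton 6·22=132, Z8→Ashby 3·8=24. Service 504; fixed 2380; total 2884.
(All 7 nonempty subsets were checked; Galt only is lowest.)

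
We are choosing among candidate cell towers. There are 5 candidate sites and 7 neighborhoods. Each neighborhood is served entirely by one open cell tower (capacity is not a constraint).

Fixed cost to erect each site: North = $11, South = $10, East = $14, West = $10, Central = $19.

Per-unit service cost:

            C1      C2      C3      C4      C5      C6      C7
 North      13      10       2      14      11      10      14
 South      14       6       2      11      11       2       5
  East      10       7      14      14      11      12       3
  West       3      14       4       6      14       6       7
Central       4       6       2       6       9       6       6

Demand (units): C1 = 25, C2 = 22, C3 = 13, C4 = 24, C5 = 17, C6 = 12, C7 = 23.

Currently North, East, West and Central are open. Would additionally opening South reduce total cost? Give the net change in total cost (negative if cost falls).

Yes — net change −38 (cost falls by 38).

Current service cost with {North, East, West, Central}: 671.
Adding South: each neighborhood re-picks its cheapest; new service cost 623, saving 48.
Extra fixed cost: 10. Net change = 10 − 48 = -38.
(Totals: 725 → 687.)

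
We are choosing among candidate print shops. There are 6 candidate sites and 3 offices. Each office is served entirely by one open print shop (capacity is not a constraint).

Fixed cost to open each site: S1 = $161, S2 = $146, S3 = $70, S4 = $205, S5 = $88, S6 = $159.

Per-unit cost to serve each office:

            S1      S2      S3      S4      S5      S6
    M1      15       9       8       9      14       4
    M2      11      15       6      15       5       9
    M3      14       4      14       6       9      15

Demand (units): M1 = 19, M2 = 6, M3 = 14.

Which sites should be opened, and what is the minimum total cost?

Open S3 only; minimum total cost 454.

For any fixed open set, each office goes to its cheapest open site; total = fixed + service.
{S3}: M1→S3 8·19=152, M2→S3 6·6=36, M3→S3 14·14=196. Service 384; fixed 70; total 454.
{S2, S3}: service 244 + fixed 216 = 460
{S2}: service 317 + fixed 146 = 463
{S1, S2, S3, S4, S5, S6}: service 162 + fixed 829 = 991
No other subset beats 454.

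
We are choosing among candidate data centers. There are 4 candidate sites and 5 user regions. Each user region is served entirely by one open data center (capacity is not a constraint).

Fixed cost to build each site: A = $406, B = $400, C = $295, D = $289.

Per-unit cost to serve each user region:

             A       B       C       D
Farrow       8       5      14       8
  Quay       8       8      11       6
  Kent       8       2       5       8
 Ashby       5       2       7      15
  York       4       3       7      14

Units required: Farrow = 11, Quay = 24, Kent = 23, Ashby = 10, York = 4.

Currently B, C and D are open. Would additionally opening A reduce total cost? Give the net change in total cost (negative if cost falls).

No — net change +406 (cost rises by 406).

Current service cost with {B, C, D}: 277.
Adding A: each user region re-picks its cheapest; new service cost 277, saving 0.
Extra fixed cost: 406. Net change = 406 − 0 = 406.
(Totals: 1261 → 1667.)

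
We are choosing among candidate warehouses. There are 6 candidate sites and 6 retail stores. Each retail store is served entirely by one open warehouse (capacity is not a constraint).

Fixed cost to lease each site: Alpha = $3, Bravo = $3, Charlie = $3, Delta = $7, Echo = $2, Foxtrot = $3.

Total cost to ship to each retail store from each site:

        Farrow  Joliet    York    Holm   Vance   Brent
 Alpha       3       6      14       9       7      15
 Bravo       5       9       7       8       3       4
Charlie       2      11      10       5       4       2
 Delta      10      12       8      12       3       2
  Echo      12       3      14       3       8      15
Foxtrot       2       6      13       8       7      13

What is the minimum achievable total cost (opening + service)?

For any fixed open set, each retail store goes to its cheapest open site; total = fixed + service.
{Bravo, Charlie, Echo}: Farrow→Charlie 2, Joliet→Echo 3, York→Bravo 7, Holm→Echo 3, Vance→Bravo 3, Brent→Charlie 2. Service 20; fixed 8; total 28.
{Charlie, Echo}: service 24 + fixed 5 = 29
{Bravo, Echo}: service 25 + fixed 5 = 30
{Alpha, Bravo, Charlie, Delta, Echo, Foxtrot}: service 20 + fixed 21 = 41
No other subset beats 28.

Minimum total cost: 28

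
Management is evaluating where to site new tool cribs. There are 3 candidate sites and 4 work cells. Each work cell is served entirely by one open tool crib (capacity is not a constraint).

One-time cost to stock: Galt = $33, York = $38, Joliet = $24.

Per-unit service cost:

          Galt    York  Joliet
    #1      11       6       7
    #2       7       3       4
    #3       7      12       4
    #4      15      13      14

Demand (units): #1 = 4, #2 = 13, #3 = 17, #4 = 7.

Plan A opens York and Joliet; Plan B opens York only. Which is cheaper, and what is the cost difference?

Plan A is cheaper by 112.

Plan A: {York, Joliet}: #1→York 6·4=24, #2→York 3·13=39, #3→Joliet 4·17=68, #4→York 13·7=91. Service 222; fixed 62; total 284.
Plan B: {York}: #1→York 6·4=24, #2→York 3·13=39, #3→York 12·17=204, #4→York 13·7=91. Service 358; fixed 38; total 396.
Difference: |284 − 396| = 112.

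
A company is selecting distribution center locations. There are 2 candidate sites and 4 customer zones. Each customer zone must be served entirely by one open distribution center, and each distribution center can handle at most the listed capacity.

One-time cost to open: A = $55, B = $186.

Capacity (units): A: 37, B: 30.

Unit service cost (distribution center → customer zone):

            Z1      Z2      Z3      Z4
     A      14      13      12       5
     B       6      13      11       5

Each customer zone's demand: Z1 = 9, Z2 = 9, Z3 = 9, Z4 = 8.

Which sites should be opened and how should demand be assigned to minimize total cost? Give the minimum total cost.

Open {A}: Z1→A 14·9=126, Z2→A 13·9=117, Z3→A 12·9=108, Z4→A 5·8=40.
Loads: A carries 35/37. Service 391; fixed 55; total 446.
Next best feasible plan costs 551.

Minimum total cost: 446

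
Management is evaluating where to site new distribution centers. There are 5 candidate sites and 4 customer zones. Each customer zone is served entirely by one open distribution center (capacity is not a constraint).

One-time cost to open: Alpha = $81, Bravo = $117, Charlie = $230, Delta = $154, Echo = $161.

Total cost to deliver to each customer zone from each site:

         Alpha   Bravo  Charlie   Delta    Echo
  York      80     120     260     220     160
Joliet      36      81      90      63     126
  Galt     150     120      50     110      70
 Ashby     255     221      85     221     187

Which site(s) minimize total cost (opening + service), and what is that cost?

Open Alpha and Charlie; minimum total cost 562.

For any fixed open set, each customer zone goes to its cheapest open site; total = fixed + service.
{Alpha, Charlie}: York→Alpha 80, Joliet→Alpha 36, Galt→Charlie 50, Ashby→Charlie 85. Service 251; fixed 311; total 562.
{Alpha}: service 521 + fixed 81 = 602
{Alpha, Echo}: York→Alpha 80, Joliet→Alpha 36, Galt→Echo 70, Ashby→Echo 187. Service 373; fixed 242; total 615.
{Alpha, Bravo, Charlie, Delta, Echo}: service 251 + fixed 743 = 994
No other subset beats 562.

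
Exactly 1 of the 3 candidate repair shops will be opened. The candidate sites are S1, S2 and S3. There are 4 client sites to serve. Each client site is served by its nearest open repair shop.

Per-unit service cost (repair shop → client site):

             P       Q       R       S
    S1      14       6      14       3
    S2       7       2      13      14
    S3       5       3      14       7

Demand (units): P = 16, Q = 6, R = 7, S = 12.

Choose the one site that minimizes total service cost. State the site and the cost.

Choose S3 only; total service cost 280.

With exactly 1 open, each client site uses its cheapest among the chosen.
{S3}: P→S3 5·16=80, Q→S3 3·6=18, R→S3 14·7=98, S→S3 7·12=84. Service cost 280.
{S2}: service cost 383
{S1}: service cost 394
Among all 3 size-1 choices, {S3} is lowest.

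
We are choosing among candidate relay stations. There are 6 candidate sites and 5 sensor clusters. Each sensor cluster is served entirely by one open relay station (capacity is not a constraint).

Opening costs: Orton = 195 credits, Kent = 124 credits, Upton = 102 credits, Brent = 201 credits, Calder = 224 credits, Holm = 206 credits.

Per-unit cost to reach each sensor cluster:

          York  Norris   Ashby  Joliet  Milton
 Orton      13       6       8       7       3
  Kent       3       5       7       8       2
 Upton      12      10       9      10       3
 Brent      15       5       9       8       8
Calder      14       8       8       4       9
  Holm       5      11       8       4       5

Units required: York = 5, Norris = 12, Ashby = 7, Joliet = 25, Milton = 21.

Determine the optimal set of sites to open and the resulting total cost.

Open Kent only; minimum total cost 490.

For any fixed open set, each sensor cluster goes to its cheapest open site; total = fixed + service.
{Kent}: York→Kent 3·5=15, Norris→Kent 5·12=60, Ashby→Kent 7·7=49, Joliet→Kent 8·25=200, Milton→Kent 2·21=42. Service 366; fixed 124; total 490.
{Kent, Upton}: York→Kent 3·5=15, Norris→Kent 5·12=60, Ashby→Kent 7·7=49, Joliet→Kent 8·25=200, Milton→Kent 2·21=42. Service 366; fixed 226; total 592.
{Kent, Holm}: service 266 + fixed 330 = 596
{Orton, Kent, Upton, Brent, Calder, Holm}: service 266 + fixed 1052 = 1318
No other subset beats 490.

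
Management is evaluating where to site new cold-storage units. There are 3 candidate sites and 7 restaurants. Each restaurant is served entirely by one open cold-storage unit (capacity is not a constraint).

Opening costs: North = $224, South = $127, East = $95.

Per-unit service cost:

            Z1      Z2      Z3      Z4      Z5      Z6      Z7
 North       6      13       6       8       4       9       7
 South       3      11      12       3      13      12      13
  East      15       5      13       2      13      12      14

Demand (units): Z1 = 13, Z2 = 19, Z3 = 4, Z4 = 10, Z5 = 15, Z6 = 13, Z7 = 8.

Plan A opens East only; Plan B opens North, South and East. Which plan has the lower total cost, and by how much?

Plan B is cheaper by 63.

Plan A: {East}: Z1→East 15·13=195, Z2→East 5·19=95, Z3→East 13·4=52, Z4→East 2·10=20, Z5→East 13·15=195, Z6→East 12·13=156, Z7→East 14·8=112. Service 825; fixed 95; total 920.
Plan B: {North, South, East}: Z1→South 3·13=39, Z2→East 5·19=95, Z3→North 6·4=24, Z4→East 2·10=20, Z5→North 4·15=60, Z6→North 9·13=117, Z7→North 7·8=56. Service 411; fixed 446; total 857.
Difference: |920 − 857| = 63.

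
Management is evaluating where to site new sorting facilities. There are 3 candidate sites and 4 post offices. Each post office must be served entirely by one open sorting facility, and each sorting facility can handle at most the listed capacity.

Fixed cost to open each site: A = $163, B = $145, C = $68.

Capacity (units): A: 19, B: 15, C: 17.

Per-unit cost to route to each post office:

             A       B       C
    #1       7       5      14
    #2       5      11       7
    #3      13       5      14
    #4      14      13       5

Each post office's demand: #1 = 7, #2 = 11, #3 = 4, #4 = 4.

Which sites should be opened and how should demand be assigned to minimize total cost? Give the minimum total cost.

Open {B, C}: #1→B 5·7=35, #2→C 7·11=77, #3→B 5·4=20, #4→C 5·4=20.
Loads: B carries 11/15, C carries 15/17. Service 152; fixed 213; total 365.
Next best feasible plan costs 397.

Minimum total cost: 365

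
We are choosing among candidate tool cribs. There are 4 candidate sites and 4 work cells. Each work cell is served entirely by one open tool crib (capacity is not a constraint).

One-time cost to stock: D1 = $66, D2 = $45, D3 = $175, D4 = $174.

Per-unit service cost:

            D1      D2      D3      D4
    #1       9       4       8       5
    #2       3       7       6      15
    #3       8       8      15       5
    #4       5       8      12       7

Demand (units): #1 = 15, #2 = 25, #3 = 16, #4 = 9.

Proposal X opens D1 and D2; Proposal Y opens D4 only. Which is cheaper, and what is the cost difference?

Proposal X is cheaper by 348.

Proposal X: {D1, D2}: #1→D2 4·15=60, #2→D1 3·25=75, #3→D1 8·16=128, #4→D1 5·9=45. Service 308; fixed 111; total 419.
Proposal Y: {D4}: #1→D4 5·15=75, #2→D4 15·25=375, #3→D4 5·16=80, #4→D4 7·9=63. Service 593; fixed 174; total 767.
Difference: |419 − 767| = 348.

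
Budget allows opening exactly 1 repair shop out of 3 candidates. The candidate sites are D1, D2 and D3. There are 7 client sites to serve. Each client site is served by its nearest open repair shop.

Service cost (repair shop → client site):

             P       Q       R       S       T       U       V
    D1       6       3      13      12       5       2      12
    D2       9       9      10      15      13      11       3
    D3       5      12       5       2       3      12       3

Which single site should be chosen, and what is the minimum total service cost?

With exactly 1 open, each client site uses its cheapest among the chosen.
{D3}: P→D3 5, Q→D3 12, R→D3 5, S→D3 2, T→D3 3, U→D3 12, V→D3 3. Service cost 42.
{D1}: service cost 53
{D2}: service cost 70
Among all 3 size-1 choices, {D3} is lowest.

Choose D3 only; total service cost 42.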